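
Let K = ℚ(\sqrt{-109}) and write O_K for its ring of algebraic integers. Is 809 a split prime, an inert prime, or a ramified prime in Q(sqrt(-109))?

Since -109 ≢ 1 mod 4, the ring of integers is ℤ[√-109] with discriminant 4·(-109) = -436.
disc(K) = -436 is not divisible by 809; 809 is unramified.
Compute (-109/809) via Euler: 700^((809-1)/2) mod 809 = 1, so (-109/809) = 1.
Legendre symbol 1 ⇒ 809 is split.

p splits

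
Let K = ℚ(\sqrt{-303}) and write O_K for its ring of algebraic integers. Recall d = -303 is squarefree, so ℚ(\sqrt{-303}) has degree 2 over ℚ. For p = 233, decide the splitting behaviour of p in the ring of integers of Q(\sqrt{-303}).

Since -303 ≡ 1 mod 4, the ring of integers is ℤ[(1+√-303)/2] with discriminant -303.
233 ∤ -303, so 233 is unramified.
Compute (-303/233) via Euler: 163^((233-1)/2) mod 233 = 232, so (-303/233) = -1.
Legendre symbol -1 ⇒ 233 is inert.

inert — (233) stays prime in O_K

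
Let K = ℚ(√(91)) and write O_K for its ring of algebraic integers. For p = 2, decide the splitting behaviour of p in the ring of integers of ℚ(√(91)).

ramifies in O_K

91 mod 4 = 3, hence disc K = 4·91 = 364 and O_K = ℤ[√91].
disc(K) = 364 = 2·182, so p = 2 is ramified.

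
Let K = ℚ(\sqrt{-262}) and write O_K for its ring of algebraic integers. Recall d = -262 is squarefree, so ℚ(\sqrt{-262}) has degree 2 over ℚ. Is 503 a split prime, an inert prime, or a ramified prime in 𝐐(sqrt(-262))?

-262 mod 4 = 2, hence disc K = 4·(-262) = -1048 and O_K = ℤ[√-262].
Since gcd(503, -1048) = 1 the prime 503 does not ramify.
Euler's criterion: (-262)^251 mod 503 = 502. Thus (-262|503) = -1.
Legendre symbol -1 ⇒ 503 is inert.

p is inert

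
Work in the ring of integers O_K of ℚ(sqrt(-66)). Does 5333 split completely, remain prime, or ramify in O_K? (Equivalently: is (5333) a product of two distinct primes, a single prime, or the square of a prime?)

5333 splits in O_K

-66 mod 4 = 2, hence disc K = 4·(-66) = -264 and O_K = ℤ[√-66].
5333 ∤ -264, so 5333 is unramified.
Legendre symbol by Euler's criterion: (-66/5333) ≡ (-66)^2666 ≡ 1 (mod 5333), i.e. (-66/5333) = 1.
Legendre symbol 1 ⇒ 5333 is split.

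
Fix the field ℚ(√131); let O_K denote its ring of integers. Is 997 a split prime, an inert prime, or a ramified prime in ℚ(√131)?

131 mod 4 = 3, hence disc K = 4·131 = 524 and O_K = ℤ[√131].
disc(K) = 524 is not divisible by 997; 997 is unramified.
Compute (131/997) via Euler: 131^((997-1)/2) mod 997 = 1, so (131/997) = 1.
Legendre symbol 1 ⇒ 997 is split.

997 splits in O_K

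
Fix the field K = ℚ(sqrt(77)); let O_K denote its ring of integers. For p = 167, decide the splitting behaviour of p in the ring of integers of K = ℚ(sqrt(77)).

77 mod 4 = 1, hence disc K = 77 and O_K = ℤ[(1+√77)/2].
Since gcd(167, 77) = 1 the prime 167 does not ramify.
Compute (77/167) via Euler: 77^((167-1)/2) mod 167 = 1, so (77/167) = 1.
d is a quadratic residue mod p, hence 167 splits in O_K.

p splits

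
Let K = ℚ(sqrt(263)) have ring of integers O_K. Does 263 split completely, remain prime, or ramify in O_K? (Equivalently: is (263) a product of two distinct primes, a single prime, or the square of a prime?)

d = 263 ≡ 3 (mod 4), so O_K = ℤ[√263] and disc(K) = 4d = 1052.
Ramification test: 263 | 1052. The prime 263 ramifies in K.

p ramifies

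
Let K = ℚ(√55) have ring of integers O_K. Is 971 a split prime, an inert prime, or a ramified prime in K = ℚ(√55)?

55 mod 4 = 3, hence disc K = 4·55 = 220 and O_K = ℤ[√55].
disc(K) = 220 is not divisible by 971; 971 is unramified.
(55/971) = 55^485 mod 971 = 970, giving Legendre symbol -1.
Legendre symbol -1 ⇒ 971 is inert.

inert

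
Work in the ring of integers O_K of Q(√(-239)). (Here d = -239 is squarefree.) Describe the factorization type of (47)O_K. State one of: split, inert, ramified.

-239 mod 4 = 1, hence disc K = -239 and O_K = ℤ[(1+√-239)/2].
disc(K) = -239 is not divisible by 47; 47 is unramified.
(-239/47) = 43^23 mod 47 = 46, giving Legendre symbol -1.
(-239/47) = -1, so 47 is inert.

inert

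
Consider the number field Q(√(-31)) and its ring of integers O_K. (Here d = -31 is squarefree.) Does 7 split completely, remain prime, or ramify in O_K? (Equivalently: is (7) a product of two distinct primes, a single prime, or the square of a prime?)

split — (7) = 𝔭₁𝔭₂ with 𝔭₁ ≠ 𝔭₂

d = -31 ≡ 1 (mod 4), so O_K = ℤ[(1+√-31)/2] and disc(K) = d = -31.
Since gcd(7, -31) = 1 the prime 7 does not ramify.
Compute (-31/7) via Euler: 4^((7-1)/2) mod 7 = 1, so (-31/7) = 1.
Legendre symbol 1 ⇒ 7 is split.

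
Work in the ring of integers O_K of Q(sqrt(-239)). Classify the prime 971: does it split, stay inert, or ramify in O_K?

Since -239 ≡ 1 mod 4, the ring of integers is ℤ[(1+√-239)/2] with discriminant -239.
disc(K) = -239 is not divisible by 971; 971 is unramified.
Compute (-239/971) via Euler: 732^((971-1)/2) mod 971 = 1, so (-239/971) = 1.
(-239/971) = 1, so 971 splits.

p splits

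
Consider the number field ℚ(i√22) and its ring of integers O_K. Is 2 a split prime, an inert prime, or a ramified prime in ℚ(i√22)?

p ramifies

-22 mod 4 = 2, hence disc K = 4·(-22) = -88 and O_K = ℤ[√-22].
2 divides disc(K) = -88, so 2 ramifies.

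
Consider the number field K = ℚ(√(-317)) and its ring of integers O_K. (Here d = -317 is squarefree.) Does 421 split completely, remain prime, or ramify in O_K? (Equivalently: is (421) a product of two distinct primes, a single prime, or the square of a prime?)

p splits

Since -317 ≢ 1 mod 4, the ring of integers is ℤ[√-317] with discriminant 4·(-317) = -1268.
421 ∤ -1268, so 421 is unramified.
(-317/421) = 104^210 mod 421 = 1, giving Legendre symbol 1.
(-317/421) = 1, so 421 splits.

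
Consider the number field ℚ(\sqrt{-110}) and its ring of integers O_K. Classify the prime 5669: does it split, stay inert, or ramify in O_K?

inert — (5669) stays prime in O_K

d = -110 ≡ 2 (mod 4), so O_K = ℤ[√-110] and disc(K) = 4d = -440.
Since gcd(5669, -440) = 1 the prime 5669 does not ramify.
Legendre symbol by Euler's criterion: (-110/5669) ≡ (-110)^2834 ≡ 5668 (mod 5669), i.e. (-110/5669) = -1.
Legendre symbol -1 ⇒ 5669 is inert.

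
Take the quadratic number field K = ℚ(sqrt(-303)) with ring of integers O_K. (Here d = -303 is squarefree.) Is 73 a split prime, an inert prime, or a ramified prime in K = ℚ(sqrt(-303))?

remains prime (inert)

d = -303 ≡ 1 (mod 4), so O_K = ℤ[(1+√-303)/2] and disc(K) = d = -303.
Since gcd(73, -303) = 1 the prime 73 does not ramify.
(-303/73) = 62^36 mod 73 = 72, giving Legendre symbol -1.
Legendre symbol -1 ⇒ 73 is inert.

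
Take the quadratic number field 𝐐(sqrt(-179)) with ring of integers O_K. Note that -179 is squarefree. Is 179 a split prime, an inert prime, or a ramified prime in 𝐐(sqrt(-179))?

p ramifies

Since -179 ≡ 1 mod 4, the ring of integers is ℤ[(1+√-179)/2] with discriminant -179.
Ramification test: 179 | -179. The prime 179 ramifies in K.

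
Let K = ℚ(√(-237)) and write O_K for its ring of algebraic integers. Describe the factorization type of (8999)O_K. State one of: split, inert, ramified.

split

-237 mod 4 = 3, hence disc K = 4·(-237) = -948 and O_K = ℤ[√-237].
8999 ∤ -948, so 8999 is unramified.
(-237/8999) = 8762^4499 mod 8999 = 1, giving Legendre symbol 1.
d is a quadratic residue mod p, hence 8999 splits in O_K.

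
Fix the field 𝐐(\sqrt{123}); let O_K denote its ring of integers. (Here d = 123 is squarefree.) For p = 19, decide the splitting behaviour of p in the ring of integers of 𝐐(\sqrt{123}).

p splits

d = 123 ≡ 3 (mod 4), so O_K = ℤ[√123] and disc(K) = 4d = 492.
disc(K) = 492 is not divisible by 19; 19 is unramified.
Legendre symbol by Euler's criterion: (123/19) ≡ 123^9 ≡ 1 (mod 19), i.e. (123/19) = 1.
(123/19) = 1, so 19 splits.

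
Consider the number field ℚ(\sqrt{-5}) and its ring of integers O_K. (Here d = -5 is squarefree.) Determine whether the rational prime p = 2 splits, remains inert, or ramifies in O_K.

Since -5 ≢ 1 mod 4, the ring of integers is ℤ[√-5] with discriminant 4·(-5) = -20.
2 divides disc(K) = -20, so 2 ramifies.

ramified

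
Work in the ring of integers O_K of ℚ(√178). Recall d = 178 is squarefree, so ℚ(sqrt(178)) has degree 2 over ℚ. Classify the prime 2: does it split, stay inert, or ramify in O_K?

178 mod 4 = 2, hence disc K = 4·178 = 712 and O_K = ℤ[√178].
Ramification test: 2 | 712. The prime 2 ramifies in K.

2 is ramified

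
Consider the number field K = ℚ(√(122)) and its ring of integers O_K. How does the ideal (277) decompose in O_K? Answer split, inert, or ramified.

split — (277) = 𝔭₁𝔭₂ with 𝔭₁ ≠ 𝔭₂

122 mod 4 = 2, hence disc K = 4·122 = 488 and O_K = ℤ[√122].
Since gcd(277, 488) = 1 the prime 277 does not ramify.
Euler's criterion: 122^138 mod 277 = 1. Thus (122|277) = 1.
Legendre symbol 1 ⇒ 277 is split.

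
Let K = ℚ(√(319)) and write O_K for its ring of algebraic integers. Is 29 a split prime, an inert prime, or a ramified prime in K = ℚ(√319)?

d = 319 ≡ 3 (mod 4), so O_K = ℤ[√319] and disc(K) = 4d = 1276.
29 divides disc(K) = 1276, so 29 ramifies.

29 is ramified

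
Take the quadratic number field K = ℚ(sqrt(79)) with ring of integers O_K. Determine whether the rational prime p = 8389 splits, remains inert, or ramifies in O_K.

8389 remains inert

79 mod 4 = 3, hence disc K = 4·79 = 316 and O_K = ℤ[√79].
Since gcd(8389, 316) = 1 the prime 8389 does not ramify.
Legendre symbol by Euler's criterion: (79/8389) ≡ 79^4194 ≡ 8388 (mod 8389), i.e. (79/8389) = -1.
d is a non-residue mod p, hence 8389 remains inert in O_K.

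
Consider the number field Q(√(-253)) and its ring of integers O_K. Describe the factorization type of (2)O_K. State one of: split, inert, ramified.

d = -253 ≡ 3 (mod 4), so O_K = ℤ[√-253] and disc(K) = 4d = -1012.
2 divides disc(K) = -1012, so 2 ramifies.

ramified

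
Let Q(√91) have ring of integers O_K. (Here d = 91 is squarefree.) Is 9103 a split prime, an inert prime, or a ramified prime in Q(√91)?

Since 91 ≢ 1 mod 4, the ring of integers is ℤ[√91] with discriminant 4·91 = 364.
9103 ∤ 364, so 9103 is unramified.
(91/9103) = 91^4551 mod 9103 = 1, giving Legendre symbol 1.
Legendre symbol 1 ⇒ 9103 is split.

splits completely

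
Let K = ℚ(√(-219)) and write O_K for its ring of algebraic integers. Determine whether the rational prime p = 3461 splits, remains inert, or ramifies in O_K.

-219 mod 4 = 1, hence disc K = -219 and O_K = ℤ[(1+√-219)/2].
Since gcd(3461, -219) = 1 the prime 3461 does not ramify.
Euler's criterion: (-219)^1730 mod 3461 = 1. Thus (-219|3461) = 1.
d is a quadratic residue mod p, hence 3461 splits in O_K.

p splits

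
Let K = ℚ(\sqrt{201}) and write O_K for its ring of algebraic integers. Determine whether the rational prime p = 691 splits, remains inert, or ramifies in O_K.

691 splits in O_K

Since 201 ≡ 1 mod 4, the ring of integers is ℤ[(1+√201)/2] with discriminant 201.
disc(K) = 201 is not divisible by 691; 691 is unramified.
Legendre symbol by Euler's criterion: (201/691) ≡ 201^345 ≡ 1 (mod 691), i.e. (201/691) = 1.
(201/691) = 1, so 691 splits.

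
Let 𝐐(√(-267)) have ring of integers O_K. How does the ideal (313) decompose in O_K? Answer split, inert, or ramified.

313 remains inert

-267 mod 4 = 1, hence disc K = -267 and O_K = ℤ[(1+√-267)/2].
Since gcd(313, -267) = 1 the prime 313 does not ramify.
Legendre symbol by Euler's criterion: (-267/313) ≡ (-267)^156 ≡ 312 (mod 313), i.e. (-267/313) = -1.
Legendre symbol -1 ⇒ 313 is inert.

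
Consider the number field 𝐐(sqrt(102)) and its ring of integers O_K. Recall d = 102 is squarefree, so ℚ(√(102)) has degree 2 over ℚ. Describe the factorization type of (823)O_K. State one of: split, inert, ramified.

Since 102 ≢ 1 mod 4, the ring of integers is ℤ[√102] with discriminant 4·102 = 408.
Since gcd(823, 408) = 1 the prime 823 does not ramify.
Compute (102/823) via Euler: 102^((823-1)/2) mod 823 = 1, so (102/823) = 1.
(102/823) = 1, so 823 splits.

p splits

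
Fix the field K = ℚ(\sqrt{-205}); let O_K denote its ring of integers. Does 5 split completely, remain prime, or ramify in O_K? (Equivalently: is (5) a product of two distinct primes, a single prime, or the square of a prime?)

ramified

d = -205 ≡ 3 (mod 4), so O_K = ℤ[√-205] and disc(K) = 4d = -820.
Ramification test: 5 | -820. The prime 5 ramifies in K.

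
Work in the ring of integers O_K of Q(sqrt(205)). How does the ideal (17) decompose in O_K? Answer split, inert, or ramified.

205 mod 4 = 1, hence disc K = 205 and O_K = ℤ[(1+√205)/2].
disc(K) = 205 is not divisible by 17; 17 is unramified.
(205/17) = 1^8 mod 17 = 1, giving Legendre symbol 1.
(205/17) = 1, so 17 splits.

split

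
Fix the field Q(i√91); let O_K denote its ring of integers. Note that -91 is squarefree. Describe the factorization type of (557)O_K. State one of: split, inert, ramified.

remains prime (inert)

Since -91 ≡ 1 mod 4, the ring of integers is ℤ[(1+√-91)/2] with discriminant -91.
Since gcd(557, -91) = 1 the prime 557 does not ramify.
Euler's criterion: (-91)^278 mod 557 = 556. Thus (-91|557) = -1.
Legendre symbol -1 ⇒ 557 is inert.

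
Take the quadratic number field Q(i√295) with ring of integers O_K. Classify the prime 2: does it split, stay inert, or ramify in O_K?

d = -295 ≡ 1 (mod 4), so O_K = ℤ[(1+√-295)/2] and disc(K) = d = -295.
2 ∤ -295, so 2 is unramified.
Checking d mod 8: -295 ≡ 1. Hence 2 is split in O_K.

splits completely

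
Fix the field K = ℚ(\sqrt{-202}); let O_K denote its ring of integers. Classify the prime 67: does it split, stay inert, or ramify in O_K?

67 remains inert

d = -202 ≡ 2 (mod 4), so O_K = ℤ[√-202] and disc(K) = 4d = -808.
disc(K) = -808 is not divisible by 67; 67 is unramified.
Legendre symbol by Euler's criterion: (-202/67) ≡ (-202)^33 ≡ 66 (mod 67), i.e. (-202/67) = -1.
d is a non-residue mod p, hence 67 remains inert in O_K.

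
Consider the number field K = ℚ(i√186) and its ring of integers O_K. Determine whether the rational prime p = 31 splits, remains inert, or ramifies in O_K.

-186 mod 4 = 2, hence disc K = 4·(-186) = -744 and O_K = ℤ[√-186].
31 divides disc(K) = -744, so 31 ramifies.

ramifies in O_K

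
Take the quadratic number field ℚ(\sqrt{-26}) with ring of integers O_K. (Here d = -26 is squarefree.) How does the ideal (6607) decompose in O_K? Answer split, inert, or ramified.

d = -26 ≡ 2 (mod 4), so O_K = ℤ[√-26] and disc(K) = 4d = -104.
6607 ∤ -104, so 6607 is unramified.
Euler's criterion: (-26)^3303 mod 6607 = 6606. Thus (-26|6607) = -1.
(-26/6607) = -1, so 6607 is inert.

inert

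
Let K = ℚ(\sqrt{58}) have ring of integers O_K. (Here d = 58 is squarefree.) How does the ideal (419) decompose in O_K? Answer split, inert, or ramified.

d = 58 ≡ 2 (mod 4), so O_K = ℤ[√58] and disc(K) = 4d = 232.
disc(K) = 232 is not divisible by 419; 419 is unramified.
Compute (58/419) via Euler: 58^((419-1)/2) mod 419 = 418, so (58/419) = -1.
d is a non-residue mod p, hence 419 remains inert in O_K.

p is inert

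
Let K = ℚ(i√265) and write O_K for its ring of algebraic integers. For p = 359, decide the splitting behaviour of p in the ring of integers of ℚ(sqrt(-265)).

p splits

Since -265 ≢ 1 mod 4, the ring of integers is ℤ[√-265] with discriminant 4·(-265) = -1060.
Since gcd(359, -1060) = 1 the prime 359 does not ramify.
Euler's criterion: (-265)^179 mod 359 = 1. Thus (-265|359) = 1.
d is a quadratic residue mod p, hence 359 splits in O_K.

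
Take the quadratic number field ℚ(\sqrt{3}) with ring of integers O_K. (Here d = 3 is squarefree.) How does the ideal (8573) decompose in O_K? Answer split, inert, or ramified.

8573 remains inert

Since 3 ≢ 1 mod 4, the ring of integers is ℤ[√3] with discriminant 4·3 = 12.
8573 ∤ 12, so 8573 is unramified.
(3/8573) = 3^4286 mod 8573 = 8572, giving Legendre symbol -1.
d is a non-residue mod p, hence 8573 remains inert in O_K.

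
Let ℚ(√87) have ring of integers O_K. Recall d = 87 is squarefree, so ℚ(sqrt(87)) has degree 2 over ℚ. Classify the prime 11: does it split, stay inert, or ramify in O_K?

87 mod 4 = 3, hence disc K = 4·87 = 348 and O_K = ℤ[√87].
disc(K) = 348 is not divisible by 11; 11 is unramified.
Legendre symbol by Euler's criterion: (87/11) ≡ 87^5 ≡ 10 (mod 11), i.e. (87/11) = -1.
d is a non-residue mod p, hence 11 remains inert in O_K.

inert — (11) stays prime in O_K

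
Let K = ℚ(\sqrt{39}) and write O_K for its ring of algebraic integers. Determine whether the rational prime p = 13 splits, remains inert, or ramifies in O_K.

13 is ramified

39 mod 4 = 3, hence disc K = 4·39 = 156 and O_K = ℤ[√39].
disc(K) = 156 = 13·12, so p = 13 is ramified.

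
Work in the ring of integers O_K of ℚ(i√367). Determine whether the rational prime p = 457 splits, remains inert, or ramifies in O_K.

Since -367 ≡ 1 mod 4, the ring of integers is ℤ[(1+√-367)/2] with discriminant -367.
Since gcd(457, -367) = 1 the prime 457 does not ramify.
Legendre symbol by Euler's criterion: (-367/457) ≡ (-367)^228 ≡ 456 (mod 457), i.e. (-367/457) = -1.
Legendre symbol -1 ⇒ 457 is inert.

remains prime (inert)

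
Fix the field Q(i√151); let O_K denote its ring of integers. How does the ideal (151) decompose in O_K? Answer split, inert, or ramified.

d = -151 ≡ 1 (mod 4), so O_K = ℤ[(1+√-151)/2] and disc(K) = d = -151.
disc(K) = -151 = 151·(-1), so p = 151 is ramified.

ramified — (151) = 𝔭²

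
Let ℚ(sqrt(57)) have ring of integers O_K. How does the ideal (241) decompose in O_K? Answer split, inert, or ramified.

p is inert

Since 57 ≡ 1 mod 4, the ring of integers is ℤ[(1+√57)/2] with discriminant 57.
241 ∤ 57, so 241 is unramified.
Euler's criterion: 57^120 mod 241 = 240. Thus (57|241) = -1.
(57/241) = -1, so 241 is inert.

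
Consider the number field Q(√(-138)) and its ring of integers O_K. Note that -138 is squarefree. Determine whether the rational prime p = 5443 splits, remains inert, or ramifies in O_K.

remains prime (inert)

Since -138 ≢ 1 mod 4, the ring of integers is ℤ[√-138] with discriminant 4·(-138) = -552.
disc(K) = -552 is not divisible by 5443; 5443 is unramified.
Euler's criterion: (-138)^2721 mod 5443 = 5442. Thus (-138|5443) = -1.
(-138/5443) = -1, so 5443 is inert.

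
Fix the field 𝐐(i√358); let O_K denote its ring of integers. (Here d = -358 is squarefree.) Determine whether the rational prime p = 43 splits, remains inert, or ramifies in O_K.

d = -358 ≡ 2 (mod 4), so O_K = ℤ[√-358] and disc(K) = 4d = -1432.
Since gcd(43, -1432) = 1 the prime 43 does not ramify.
Legendre symbol by Euler's criterion: (-358/43) ≡ (-358)^21 ≡ 42 (mod 43), i.e. (-358/43) = -1.
d is a non-residue mod p, hence 43 remains inert in O_K.

p is inert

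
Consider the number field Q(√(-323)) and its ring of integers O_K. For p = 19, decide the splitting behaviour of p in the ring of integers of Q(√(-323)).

ramified — (19) = 𝔭²

d = -323 ≡ 1 (mod 4), so O_K = ℤ[(1+√-323)/2] and disc(K) = d = -323.
19 divides disc(K) = -323, so 19 ramifies.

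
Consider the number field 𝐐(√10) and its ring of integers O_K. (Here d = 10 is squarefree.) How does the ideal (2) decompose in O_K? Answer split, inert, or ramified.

10 mod 4 = 2, hence disc K = 4·10 = 40 and O_K = ℤ[√10].
2 divides disc(K) = 40, so 2 ramifies.

2 is ramified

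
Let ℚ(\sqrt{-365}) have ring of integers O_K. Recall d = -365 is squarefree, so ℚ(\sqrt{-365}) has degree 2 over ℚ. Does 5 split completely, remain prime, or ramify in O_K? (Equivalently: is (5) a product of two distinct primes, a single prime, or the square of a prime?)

ramified — (5) = 𝔭²

-365 mod 4 = 3, hence disc K = 4·(-365) = -1460 and O_K = ℤ[√-365].
disc(K) = -1460 = 5·(-292), so p = 5 is ramified.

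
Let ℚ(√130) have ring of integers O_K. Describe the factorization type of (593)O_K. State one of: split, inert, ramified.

Since 130 ≢ 1 mod 4, the ring of integers is ℤ[√130] with discriminant 4·130 = 520.
593 ∤ 520, so 593 is unramified.
Compute (130/593) via Euler: 130^((593-1)/2) mod 593 = 1, so (130/593) = 1.
Legendre symbol 1 ⇒ 593 is split.

593 splits in O_K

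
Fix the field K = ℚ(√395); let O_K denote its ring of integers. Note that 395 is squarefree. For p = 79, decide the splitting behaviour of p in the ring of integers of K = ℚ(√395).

Since 395 ≢ 1 mod 4, the ring of integers is ℤ[√395] with discriminant 4·395 = 1580.
disc(K) = 1580 = 79·20, so p = 79 is ramified.

ramified — (79) = 𝔭²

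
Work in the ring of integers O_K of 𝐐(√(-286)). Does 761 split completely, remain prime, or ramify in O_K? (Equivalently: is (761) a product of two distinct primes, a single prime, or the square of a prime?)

splits completely

-286 mod 4 = 2, hence disc K = 4·(-286) = -1144 and O_K = ℤ[√-286].
761 ∤ -1144, so 761 is unramified.
(-286/761) = 475^380 mod 761 = 1, giving Legendre symbol 1.
Legendre symbol 1 ⇒ 761 is split.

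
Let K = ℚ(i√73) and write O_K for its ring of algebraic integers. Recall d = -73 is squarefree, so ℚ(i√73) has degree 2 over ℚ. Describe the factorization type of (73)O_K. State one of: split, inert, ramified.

Since -73 ≢ 1 mod 4, the ring of integers is ℤ[√-73] with discriminant 4·(-73) = -292.
Ramification test: 73 | -292. The prime 73 ramifies in K.

p ramifies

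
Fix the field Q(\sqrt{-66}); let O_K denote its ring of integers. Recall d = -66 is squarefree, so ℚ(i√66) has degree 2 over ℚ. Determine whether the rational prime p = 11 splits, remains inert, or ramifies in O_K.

ramified

d = -66 ≡ 2 (mod 4), so O_K = ℤ[√-66] and disc(K) = 4d = -264.
disc(K) = -264 = 11·(-24), so p = 11 is ramified.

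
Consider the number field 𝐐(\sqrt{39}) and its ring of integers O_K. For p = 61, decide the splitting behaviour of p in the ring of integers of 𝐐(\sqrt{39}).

d = 39 ≡ 3 (mod 4), so O_K = ℤ[√39] and disc(K) = 4d = 156.
Since gcd(61, 156) = 1 the prime 61 does not ramify.
Compute (39/61) via Euler: 39^((61-1)/2) mod 61 = 1, so (39/61) = 1.
d is a quadratic residue mod p, hence 61 splits in O_K.

splits completely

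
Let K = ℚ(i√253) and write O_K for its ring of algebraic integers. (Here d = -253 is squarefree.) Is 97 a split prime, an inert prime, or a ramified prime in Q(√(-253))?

inert — (97) stays prime in O_K

-253 mod 4 = 3, hence disc K = 4·(-253) = -1012 and O_K = ℤ[√-253].
97 ∤ -1012, so 97 is unramified.
Euler's criterion: (-253)^48 mod 97 = 96. Thus (-253|97) = -1.
d is a non-residue mod p, hence 97 remains inert in O_K.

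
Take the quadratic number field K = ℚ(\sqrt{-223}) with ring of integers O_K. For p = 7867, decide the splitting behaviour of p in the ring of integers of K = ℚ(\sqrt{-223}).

p splits

Since -223 ≡ 1 mod 4, the ring of integers is ℤ[(1+√-223)/2] with discriminant -223.
disc(K) = -223 is not divisible by 7867; 7867 is unramified.
Legendre symbol by Euler's criterion: (-223/7867) ≡ (-223)^3933 ≡ 1 (mod 7867), i.e. (-223/7867) = 1.
d is a quadratic residue mod p, hence 7867 splits in O_K.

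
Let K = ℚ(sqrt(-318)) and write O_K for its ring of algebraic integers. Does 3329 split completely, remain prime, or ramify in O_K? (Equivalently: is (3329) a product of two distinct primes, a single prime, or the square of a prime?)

d = -318 ≡ 2 (mod 4), so O_K = ℤ[√-318] and disc(K) = 4d = -1272.
disc(K) = -1272 is not divisible by 3329; 3329 is unramified.
(-318/3329) = 3011^1664 mod 3329 = 3328, giving Legendre symbol -1.
(-318/3329) = -1, so 3329 is inert.

p is inert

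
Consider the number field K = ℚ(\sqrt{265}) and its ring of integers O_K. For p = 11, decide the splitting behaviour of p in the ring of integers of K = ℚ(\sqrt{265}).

p splits

265 mod 4 = 1, hence disc K = 265 and O_K = ℤ[(1+√265)/2].
11 ∤ 265, so 11 is unramified.
Compute (265/11) via Euler: 1^((11-1)/2) mod 11 = 1, so (265/11) = 1.
d is a quadratic residue mod p, hence 11 splits in O_K.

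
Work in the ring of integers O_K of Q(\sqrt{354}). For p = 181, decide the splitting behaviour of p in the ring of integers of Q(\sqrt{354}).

remains prime (inert)

d = 354 ≡ 2 (mod 4), so O_K = ℤ[√354] and disc(K) = 4d = 1416.
Since gcd(181, 1416) = 1 the prime 181 does not ramify.
Compute (354/181) via Euler: 173^((181-1)/2) mod 181 = 180, so (354/181) = -1.
d is a non-residue mod p, hence 181 remains inert in O_K.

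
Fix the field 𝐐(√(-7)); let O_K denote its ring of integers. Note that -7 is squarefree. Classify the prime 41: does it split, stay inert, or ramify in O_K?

remains prime (inert)

d = -7 ≡ 1 (mod 4), so O_K = ℤ[(1+√-7)/2] and disc(K) = d = -7.
41 ∤ -7, so 41 is unramified.
Euler's criterion: (-7)^20 mod 41 = 40. Thus (-7|41) = -1.
d is a non-residue mod p, hence 41 remains inert in O_K.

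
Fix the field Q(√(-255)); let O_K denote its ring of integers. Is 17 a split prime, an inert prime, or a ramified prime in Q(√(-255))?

-255 mod 4 = 1, hence disc K = -255 and O_K = ℤ[(1+√-255)/2].
disc(K) = -255 = 17·(-15), so p = 17 is ramified.

ramified — (17) = 𝔭²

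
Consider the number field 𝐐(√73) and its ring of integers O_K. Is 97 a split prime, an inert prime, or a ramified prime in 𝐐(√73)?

Since 73 ≡ 1 mod 4, the ring of integers is ℤ[(1+√73)/2] with discriminant 73.
disc(K) = 73 is not divisible by 97; 97 is unramified.
(73/97) = 73^48 mod 97 = 1, giving Legendre symbol 1.
(73/97) = 1, so 97 splits.

splits completely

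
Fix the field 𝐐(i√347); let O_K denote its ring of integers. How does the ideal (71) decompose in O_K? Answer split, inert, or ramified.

split

d = -347 ≡ 1 (mod 4), so O_K = ℤ[(1+√-347)/2] and disc(K) = d = -347.
71 ∤ -347, so 71 is unramified.
Compute (-347/71) via Euler: 8^((71-1)/2) mod 71 = 1, so (-347/71) = 1.
d is a quadratic residue mod p, hence 71 splits in O_K.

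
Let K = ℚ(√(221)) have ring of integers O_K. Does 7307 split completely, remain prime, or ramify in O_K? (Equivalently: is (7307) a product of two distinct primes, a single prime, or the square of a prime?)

221 mod 4 = 1, hence disc K = 221 and O_K = ℤ[(1+√221)/2].
Since gcd(7307, 221) = 1 the prime 7307 does not ramify.
Euler's criterion: 221^3653 mod 7307 = 7306. Thus (221|7307) = -1.
(221/7307) = -1, so 7307 is inert.

7307 remains inert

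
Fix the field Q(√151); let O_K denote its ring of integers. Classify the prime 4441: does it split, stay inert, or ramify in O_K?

splits completely

d = 151 ≡ 3 (mod 4), so O_K = ℤ[√151] and disc(K) = 4d = 604.
disc(K) = 604 is not divisible by 4441; 4441 is unramified.
Legendre symbol by Euler's criterion: (151/4441) ≡ 151^2220 ≡ 1 (mod 4441), i.e. (151/4441) = 1.
d is a quadratic residue mod p, hence 4441 splits in O_K.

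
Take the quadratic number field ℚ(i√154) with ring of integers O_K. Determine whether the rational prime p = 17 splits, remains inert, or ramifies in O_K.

split

Since -154 ≢ 1 mod 4, the ring of integers is ℤ[√-154] with discriminant 4·(-154) = -616.
disc(K) = -616 is not divisible by 17; 17 is unramified.
(-154/17) = 16^8 mod 17 = 1, giving Legendre symbol 1.
Legendre symbol 1 ⇒ 17 is split.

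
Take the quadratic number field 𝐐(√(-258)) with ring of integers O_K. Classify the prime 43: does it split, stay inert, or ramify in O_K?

ramifies in O_K

Since -258 ≢ 1 mod 4, the ring of integers is ℤ[√-258] with discriminant 4·(-258) = -1032.
Ramification test: 43 | -1032. The prime 43 ramifies in K.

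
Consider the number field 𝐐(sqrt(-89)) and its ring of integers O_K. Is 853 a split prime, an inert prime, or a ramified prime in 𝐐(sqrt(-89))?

inert

-89 mod 4 = 3, hence disc K = 4·(-89) = -356 and O_K = ℤ[√-89].
853 ∤ -356, so 853 is unramified.
Legendre symbol by Euler's criterion: (-89/853) ≡ (-89)^426 ≡ 852 (mod 853), i.e. (-89/853) = -1.
d is a non-residue mod p, hence 853 remains inert in O_K.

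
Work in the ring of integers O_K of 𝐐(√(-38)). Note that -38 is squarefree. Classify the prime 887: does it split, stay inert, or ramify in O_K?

inert — (887) stays prime in O_K

Since -38 ≢ 1 mod 4, the ring of integers is ℤ[√-38] with discriminant 4·(-38) = -152.
disc(K) = -152 is not divisible by 887; 887 is unramified.
Legendre symbol by Euler's criterion: (-38/887) ≡ (-38)^443 ≡ 886 (mod 887), i.e. (-38/887) = -1.
d is a non-residue mod p, hence 887 remains inert in O_K.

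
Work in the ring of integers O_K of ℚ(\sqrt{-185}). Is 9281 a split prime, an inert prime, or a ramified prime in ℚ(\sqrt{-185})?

-185 mod 4 = 3, hence disc K = 4·(-185) = -740 and O_K = ℤ[√-185].
Since gcd(9281, -740) = 1 the prime 9281 does not ramify.
Euler's criterion: (-185)^4640 mod 9281 = 9280. Thus (-185|9281) = -1.
d is a non-residue mod p, hence 9281 remains inert in O_K.

p is inert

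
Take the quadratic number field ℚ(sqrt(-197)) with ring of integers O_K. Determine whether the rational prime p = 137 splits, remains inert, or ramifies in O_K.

-197 mod 4 = 3, hence disc K = 4·(-197) = -788 and O_K = ℤ[√-197].
Since gcd(137, -788) = 1 the prime 137 does not ramify.
(-197/137) = 77^68 mod 137 = 1, giving Legendre symbol 1.
Legendre symbol 1 ⇒ 137 is split.

137 splits in O_K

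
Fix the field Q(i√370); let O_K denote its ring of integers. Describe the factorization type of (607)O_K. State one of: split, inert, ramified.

remains prime (inert)

d = -370 ≡ 2 (mod 4), so O_K = ℤ[√-370] and disc(K) = 4d = -1480.
disc(K) = -1480 is not divisible by 607; 607 is unramified.
Euler's criterion: (-370)^303 mod 607 = 606. Thus (-370|607) = -1.
Legendre symbol -1 ⇒ 607 is inert.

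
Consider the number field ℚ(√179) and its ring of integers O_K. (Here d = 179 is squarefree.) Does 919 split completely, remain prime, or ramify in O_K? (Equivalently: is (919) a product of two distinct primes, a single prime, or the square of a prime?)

p splits

Since 179 ≢ 1 mod 4, the ring of integers is ℤ[√179] with discriminant 4·179 = 716.
Since gcd(919, 716) = 1 the prime 919 does not ramify.
Legendre symbol by Euler's criterion: (179/919) ≡ 179^459 ≡ 1 (mod 919), i.e. (179/919) = 1.
Legendre symbol 1 ⇒ 919 is split.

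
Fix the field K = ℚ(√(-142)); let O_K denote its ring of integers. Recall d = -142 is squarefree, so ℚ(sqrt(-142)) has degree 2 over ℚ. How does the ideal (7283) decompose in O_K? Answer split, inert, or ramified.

p splits

d = -142 ≡ 2 (mod 4), so O_K = ℤ[√-142] and disc(K) = 4d = -568.
Since gcd(7283, -568) = 1 the prime 7283 does not ramify.
(-142/7283) = 7141^3641 mod 7283 = 1, giving Legendre symbol 1.
(-142/7283) = 1, so 7283 splits.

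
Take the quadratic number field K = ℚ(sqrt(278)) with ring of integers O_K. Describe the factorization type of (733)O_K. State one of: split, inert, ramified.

Since 278 ≢ 1 mod 4, the ring of integers is ℤ[√278] with discriminant 4·278 = 1112.
disc(K) = 1112 is not divisible by 733; 733 is unramified.
Euler's criterion: 278^366 mod 733 = 732. Thus (278|733) = -1.
(278/733) = -1, so 733 is inert.

733 remains inert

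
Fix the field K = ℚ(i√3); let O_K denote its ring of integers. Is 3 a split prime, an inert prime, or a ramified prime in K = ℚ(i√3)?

ramified — (3) = 𝔭²

Since -3 ≡ 1 mod 4, the ring of integers is ℤ[(1+√-3)/2] with discriminant -3.
3 divides disc(K) = -3, so 3 ramifies.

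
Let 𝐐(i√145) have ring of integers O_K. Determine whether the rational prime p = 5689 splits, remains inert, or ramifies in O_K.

split

-145 mod 4 = 3, hence disc K = 4·(-145) = -580 and O_K = ℤ[√-145].
disc(K) = -580 is not divisible by 5689; 5689 is unramified.
Compute (-145/5689) via Euler: 5544^((5689-1)/2) mod 5689 = 1, so (-145/5689) = 1.
(-145/5689) = 1, so 5689 splits.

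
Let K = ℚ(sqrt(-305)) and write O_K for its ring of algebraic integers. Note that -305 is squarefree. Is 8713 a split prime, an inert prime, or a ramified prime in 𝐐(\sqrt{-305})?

Since -305 ≢ 1 mod 4, the ring of integers is ℤ[√-305] with discriminant 4·(-305) = -1220.
Since gcd(8713, -1220) = 1 the prime 8713 does not ramify.
Legendre symbol by Euler's criterion: (-305/8713) ≡ (-305)^4356 ≡ 1 (mod 8713), i.e. (-305/8713) = 1.
Legendre symbol 1 ⇒ 8713 is split.

split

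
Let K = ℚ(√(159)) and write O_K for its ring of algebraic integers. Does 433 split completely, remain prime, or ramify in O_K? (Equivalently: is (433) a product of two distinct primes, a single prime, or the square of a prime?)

159 mod 4 = 3, hence disc K = 4·159 = 636 and O_K = ℤ[√159].
433 ∤ 636, so 433 is unramified.
(159/433) = 159^216 mod 433 = 1, giving Legendre symbol 1.
Legendre symbol 1 ⇒ 433 is split.

433 splits in O_K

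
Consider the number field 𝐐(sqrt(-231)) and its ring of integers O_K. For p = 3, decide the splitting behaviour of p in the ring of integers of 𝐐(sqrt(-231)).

-231 mod 4 = 1, hence disc K = -231 and O_K = ℤ[(1+√-231)/2].
Ramification test: 3 | -231. The prime 3 ramifies in K.

ramified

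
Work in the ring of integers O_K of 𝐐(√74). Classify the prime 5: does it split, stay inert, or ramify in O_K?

d = 74 ≡ 2 (mod 4), so O_K = ℤ[√74] and disc(K) = 4d = 296.
Since gcd(5, 296) = 1 the prime 5 does not ramify.
Compute (74/5) via Euler: 4^((5-1)/2) mod 5 = 1, so (74/5) = 1.
Legendre symbol 1 ⇒ 5 is split.

split — (5) = 𝔭₁𝔭₂ with 𝔭₁ ≠ 𝔭₂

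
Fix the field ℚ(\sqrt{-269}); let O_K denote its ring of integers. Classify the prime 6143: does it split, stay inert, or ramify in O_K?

inert

d = -269 ≡ 3 (mod 4), so O_K = ℤ[√-269] and disc(K) = 4d = -1076.
Since gcd(6143, -1076) = 1 the prime 6143 does not ramify.
Compute (-269/6143) via Euler: 5874^((6143-1)/2) mod 6143 = 6142, so (-269/6143) = -1.
Legendre symbol -1 ⇒ 6143 is inert.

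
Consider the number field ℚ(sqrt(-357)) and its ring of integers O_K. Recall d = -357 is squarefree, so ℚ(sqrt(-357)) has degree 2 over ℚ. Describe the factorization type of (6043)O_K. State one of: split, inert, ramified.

6043 remains inert

d = -357 ≡ 3 (mod 4), so O_K = ℤ[√-357] and disc(K) = 4d = -1428.
disc(K) = -1428 is not divisible by 6043; 6043 is unramified.
Compute (-357/6043) via Euler: 5686^((6043-1)/2) mod 6043 = 6042, so (-357/6043) = -1.
(-357/6043) = -1, so 6043 is inert.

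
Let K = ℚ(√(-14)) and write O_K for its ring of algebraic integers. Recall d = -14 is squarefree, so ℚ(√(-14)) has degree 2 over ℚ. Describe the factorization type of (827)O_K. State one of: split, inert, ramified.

827 remains inert

-14 mod 4 = 2, hence disc K = 4·(-14) = -56 and O_K = ℤ[√-14].
Since gcd(827, -56) = 1 the prime 827 does not ramify.
Legendre symbol by Euler's criterion: (-14/827) ≡ (-14)^413 ≡ 826 (mod 827), i.e. (-14/827) = -1.
d is a non-residue mod p, hence 827 remains inert in O_K.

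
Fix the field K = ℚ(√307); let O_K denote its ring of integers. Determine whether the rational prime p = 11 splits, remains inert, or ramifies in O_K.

11 remains inert

d = 307 ≡ 3 (mod 4), so O_K = ℤ[√307] and disc(K) = 4d = 1228.
disc(K) = 1228 is not divisible by 11; 11 is unramified.
Legendre symbol by Euler's criterion: (307/11) ≡ 307^5 ≡ 10 (mod 11), i.e. (307/11) = -1.
Legendre symbol -1 ⇒ 11 is inert.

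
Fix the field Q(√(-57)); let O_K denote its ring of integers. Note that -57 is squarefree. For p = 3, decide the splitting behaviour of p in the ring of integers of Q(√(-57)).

Since -57 ≢ 1 mod 4, the ring of integers is ℤ[√-57] with discriminant 4·(-57) = -228.
3 divides disc(K) = -228, so 3 ramifies.

ramified — (3) = 𝔭²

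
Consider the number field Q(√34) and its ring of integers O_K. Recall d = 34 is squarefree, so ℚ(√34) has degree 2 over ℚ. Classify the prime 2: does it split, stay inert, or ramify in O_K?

34 mod 4 = 2, hence disc K = 4·34 = 136 and O_K = ℤ[√34].
disc(K) = 136 = 2·68, so p = 2 is ramified.

2 is ramified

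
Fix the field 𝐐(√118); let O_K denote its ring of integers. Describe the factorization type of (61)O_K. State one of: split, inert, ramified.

118 mod 4 = 2, hence disc K = 4·118 = 472 and O_K = ℤ[√118].
disc(K) = 472 is not divisible by 61; 61 is unramified.
Legendre symbol by Euler's criterion: (118/61) ≡ 118^30 ≡ 1 (mod 61), i.e. (118/61) = 1.
(118/61) = 1, so 61 splits.

p splits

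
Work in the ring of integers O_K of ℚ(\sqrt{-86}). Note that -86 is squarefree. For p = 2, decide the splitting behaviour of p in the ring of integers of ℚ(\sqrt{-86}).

ramifies in O_K

d = -86 ≡ 2 (mod 4), so O_K = ℤ[√-86] and disc(K) = 4d = -344.
disc(K) = -344 = 2·(-172), so p = 2 is ramified.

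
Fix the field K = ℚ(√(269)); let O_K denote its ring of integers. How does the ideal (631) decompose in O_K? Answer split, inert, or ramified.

631 splits in O_K

269 mod 4 = 1, hence disc K = 269 and O_K = ℤ[(1+√269)/2].
Since gcd(631, 269) = 1 the prime 631 does not ramify.
(269/631) = 269^315 mod 631 = 1, giving Legendre symbol 1.
d is a quadratic residue mod p, hence 631 splits in O_K.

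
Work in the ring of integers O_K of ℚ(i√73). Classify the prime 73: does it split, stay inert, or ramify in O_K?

73 is ramified

Since -73 ≢ 1 mod 4, the ring of integers is ℤ[√-73] with discriminant 4·(-73) = -292.
Ramification test: 73 | -292. The prime 73 ramifies in K.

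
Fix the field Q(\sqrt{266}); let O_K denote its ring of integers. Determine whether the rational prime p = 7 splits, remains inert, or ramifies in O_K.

7 is ramified

Since 266 ≢ 1 mod 4, the ring of integers is ℤ[√266] with discriminant 4·266 = 1064.
Ramification test: 7 | 1064. The prime 7 ramifies in K.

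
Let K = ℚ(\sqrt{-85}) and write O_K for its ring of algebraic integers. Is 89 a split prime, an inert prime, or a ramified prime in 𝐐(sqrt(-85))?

Since -85 ≢ 1 mod 4, the ring of integers is ℤ[√-85] with discriminant 4·(-85) = -340.
disc(K) = -340 is not divisible by 89; 89 is unramified.
Legendre symbol by Euler's criterion: (-85/89) ≡ (-85)^44 ≡ 1 (mod 89), i.e. (-85/89) = 1.
(-85/89) = 1, so 89 splits.

p splits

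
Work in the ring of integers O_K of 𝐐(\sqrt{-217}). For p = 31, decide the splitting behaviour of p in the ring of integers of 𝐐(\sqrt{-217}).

d = -217 ≡ 3 (mod 4), so O_K = ℤ[√-217] and disc(K) = 4d = -868.
disc(K) = -868 = 31·(-28), so p = 31 is ramified.

p ramifies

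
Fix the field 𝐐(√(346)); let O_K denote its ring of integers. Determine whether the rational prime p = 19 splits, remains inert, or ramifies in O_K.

splits completely

346 mod 4 = 2, hence disc K = 4·346 = 1384 and O_K = ℤ[√346].
19 ∤ 1384, so 19 is unramified.
(346/19) = 4^9 mod 19 = 1, giving Legendre symbol 1.
Legendre symbol 1 ⇒ 19 is split.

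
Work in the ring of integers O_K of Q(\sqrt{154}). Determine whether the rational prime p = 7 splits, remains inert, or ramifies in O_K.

Since 154 ≢ 1 mod 4, the ring of integers is ℤ[√154] with discriminant 4·154 = 616.
disc(K) = 616 = 7·88, so p = 7 is ramified.

ramified — (7) = 𝔭²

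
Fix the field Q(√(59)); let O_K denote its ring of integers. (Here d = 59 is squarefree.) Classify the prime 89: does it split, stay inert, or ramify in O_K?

d = 59 ≡ 3 (mod 4), so O_K = ℤ[√59] and disc(K) = 4d = 236.
89 ∤ 236, so 89 is unramified.
Legendre symbol by Euler's criterion: (59/89) ≡ 59^44 ≡ 88 (mod 89), i.e. (59/89) = -1.
Legendre symbol -1 ⇒ 89 is inert.

p is inert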